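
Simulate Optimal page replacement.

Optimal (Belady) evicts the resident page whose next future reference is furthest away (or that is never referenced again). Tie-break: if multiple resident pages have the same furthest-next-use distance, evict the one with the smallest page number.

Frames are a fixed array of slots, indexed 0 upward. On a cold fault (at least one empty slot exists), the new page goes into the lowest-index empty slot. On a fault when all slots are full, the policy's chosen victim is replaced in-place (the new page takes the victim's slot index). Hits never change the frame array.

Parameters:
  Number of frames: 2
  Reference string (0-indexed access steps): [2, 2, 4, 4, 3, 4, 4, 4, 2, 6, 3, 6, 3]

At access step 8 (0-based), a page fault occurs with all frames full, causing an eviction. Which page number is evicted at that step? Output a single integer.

Answer: 4

Derivation:
Step 0: ref 2 -> FAULT, frames=[2,-]
Step 1: ref 2 -> HIT, frames=[2,-]
Step 2: ref 4 -> FAULT, frames=[2,4]
Step 3: ref 4 -> HIT, frames=[2,4]
Step 4: ref 3 -> FAULT, evict 2, frames=[3,4]
Step 5: ref 4 -> HIT, frames=[3,4]
Step 6: ref 4 -> HIT, frames=[3,4]
Step 7: ref 4 -> HIT, frames=[3,4]
Step 8: ref 2 -> FAULT, evict 4, frames=[3,2]
At step 8: evicted page 4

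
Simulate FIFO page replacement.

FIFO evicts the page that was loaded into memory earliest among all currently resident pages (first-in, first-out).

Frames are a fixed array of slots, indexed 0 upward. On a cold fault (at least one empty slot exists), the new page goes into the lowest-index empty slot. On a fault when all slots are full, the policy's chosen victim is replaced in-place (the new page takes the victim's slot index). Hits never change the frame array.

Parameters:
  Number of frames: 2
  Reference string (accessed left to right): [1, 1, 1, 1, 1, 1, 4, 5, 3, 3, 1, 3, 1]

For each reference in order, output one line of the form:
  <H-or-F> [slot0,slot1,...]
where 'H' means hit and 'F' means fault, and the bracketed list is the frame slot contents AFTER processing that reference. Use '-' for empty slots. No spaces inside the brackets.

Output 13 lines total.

F [1,-]
H [1,-]
H [1,-]
H [1,-]
H [1,-]
H [1,-]
F [1,4]
F [5,4]
F [5,3]
H [5,3]
F [1,3]
H [1,3]
H [1,3]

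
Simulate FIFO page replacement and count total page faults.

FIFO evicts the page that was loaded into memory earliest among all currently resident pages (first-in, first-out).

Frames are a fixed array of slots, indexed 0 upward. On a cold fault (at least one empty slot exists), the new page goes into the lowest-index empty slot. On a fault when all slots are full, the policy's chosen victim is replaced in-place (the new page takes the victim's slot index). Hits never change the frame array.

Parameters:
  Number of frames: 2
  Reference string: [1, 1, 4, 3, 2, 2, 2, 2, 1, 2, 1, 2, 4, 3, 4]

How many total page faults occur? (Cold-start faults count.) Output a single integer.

Answer: 7

Derivation:
Step 0: ref 1 → FAULT, frames=[1,-]
Step 1: ref 1 → HIT, frames=[1,-]
Step 2: ref 4 → FAULT, frames=[1,4]
Step 3: ref 3 → FAULT (evict 1), frames=[3,4]
Step 4: ref 2 → FAULT (evict 4), frames=[3,2]
Step 5: ref 2 → HIT, frames=[3,2]
Step 6: ref 2 → HIT, frames=[3,2]
Step 7: ref 2 → HIT, frames=[3,2]
Step 8: ref 1 → FAULT (evict 3), frames=[1,2]
Step 9: ref 2 → HIT, frames=[1,2]
Step 10: ref 1 → HIT, frames=[1,2]
Step 11: ref 2 → HIT, frames=[1,2]
Step 12: ref 4 → FAULT (evict 2), frames=[1,4]
Step 13: ref 3 → FAULT (evict 1), frames=[3,4]
Step 14: ref 4 → HIT, frames=[3,4]
Total faults: 7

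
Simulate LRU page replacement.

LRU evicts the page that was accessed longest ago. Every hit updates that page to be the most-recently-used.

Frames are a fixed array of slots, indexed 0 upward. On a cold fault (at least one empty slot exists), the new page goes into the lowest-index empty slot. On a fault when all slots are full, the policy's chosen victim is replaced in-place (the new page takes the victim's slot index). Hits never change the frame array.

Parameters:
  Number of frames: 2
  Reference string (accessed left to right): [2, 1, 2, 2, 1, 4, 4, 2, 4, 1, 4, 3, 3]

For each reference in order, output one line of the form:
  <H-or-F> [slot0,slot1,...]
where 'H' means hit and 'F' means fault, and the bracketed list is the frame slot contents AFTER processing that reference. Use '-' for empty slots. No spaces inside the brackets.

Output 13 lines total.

F [2,-]
F [2,1]
H [2,1]
H [2,1]
H [2,1]
F [4,1]
H [4,1]
F [4,2]
H [4,2]
F [4,1]
H [4,1]
F [4,3]
H [4,3]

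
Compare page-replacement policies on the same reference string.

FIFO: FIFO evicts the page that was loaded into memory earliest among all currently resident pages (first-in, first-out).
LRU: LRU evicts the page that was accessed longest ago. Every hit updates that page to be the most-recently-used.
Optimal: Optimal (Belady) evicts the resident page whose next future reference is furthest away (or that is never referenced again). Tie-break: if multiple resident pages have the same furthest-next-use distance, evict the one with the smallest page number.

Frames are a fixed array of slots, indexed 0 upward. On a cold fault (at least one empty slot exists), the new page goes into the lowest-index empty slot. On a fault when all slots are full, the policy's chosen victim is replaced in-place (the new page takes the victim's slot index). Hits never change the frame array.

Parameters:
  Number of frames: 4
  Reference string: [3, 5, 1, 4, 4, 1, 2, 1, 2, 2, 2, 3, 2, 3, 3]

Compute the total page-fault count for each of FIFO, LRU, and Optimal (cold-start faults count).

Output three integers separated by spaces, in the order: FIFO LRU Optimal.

Answer: 6 6 5

Derivation:
--- FIFO ---
  step 0: ref 3 -> FAULT, frames=[3,-,-,-] (faults so far: 1)
  step 1: ref 5 -> FAULT, frames=[3,5,-,-] (faults so far: 2)
  step 2: ref 1 -> FAULT, frames=[3,5,1,-] (faults so far: 3)
  step 3: ref 4 -> FAULT, frames=[3,5,1,4] (faults so far: 4)
  step 4: ref 4 -> HIT, frames=[3,5,1,4] (faults so far: 4)
  step 5: ref 1 -> HIT, frames=[3,5,1,4] (faults so far: 4)
  step 6: ref 2 -> FAULT, evict 3, frames=[2,5,1,4] (faults so far: 5)
  step 7: ref 1 -> HIT, frames=[2,5,1,4] (faults so far: 5)
  step 8: ref 2 -> HIT, frames=[2,5,1,4] (faults so far: 5)
  step 9: ref 2 -> HIT, frames=[2,5,1,4] (faults so far: 5)
  step 10: ref 2 -> HIT, frames=[2,5,1,4] (faults so far: 5)
  step 11: ref 3 -> FAULT, evict 5, frames=[2,3,1,4] (faults so far: 6)
  step 12: ref 2 -> HIT, frames=[2,3,1,4] (faults so far: 6)
  step 13: ref 3 -> HIT, frames=[2,3,1,4] (faults so far: 6)
  step 14: ref 3 -> HIT, frames=[2,3,1,4] (faults so far: 6)
  FIFO total faults: 6
--- LRU ---
  step 0: ref 3 -> FAULT, frames=[3,-,-,-] (faults so far: 1)
  step 1: ref 5 -> FAULT, frames=[3,5,-,-] (faults so far: 2)
  step 2: ref 1 -> FAULT, frames=[3,5,1,-] (faults so far: 3)
  step 3: ref 4 -> FAULT, frames=[3,5,1,4] (faults so far: 4)
  step 4: ref 4 -> HIT, frames=[3,5,1,4] (faults so far: 4)
  step 5: ref 1 -> HIT, frames=[3,5,1,4] (faults so far: 4)
  step 6: ref 2 -> FAULT, evict 3, frames=[2,5,1,4] (faults so far: 5)
  step 7: ref 1 -> HIT, frames=[2,5,1,4] (faults so far: 5)
  step 8: ref 2 -> HIT, frames=[2,5,1,4] (faults so far: 5)
  step 9: ref 2 -> HIT, frames=[2,5,1,4] (faults so far: 5)
  step 10: ref 2 -> HIT, frames=[2,5,1,4] (faults so far: 5)
  step 11: ref 3 -> FAULT, evict 5, frames=[2,3,1,4] (faults so far: 6)
  step 12: ref 2 -> HIT, frames=[2,3,1,4] (faults so far: 6)
  step 13: ref 3 -> HIT, frames=[2,3,1,4] (faults so far: 6)
  step 14: ref 3 -> HIT, frames=[2,3,1,4] (faults so far: 6)
  LRU total faults: 6
--- Optimal ---
  step 0: ref 3 -> FAULT, frames=[3,-,-,-] (faults so far: 1)
  step 1: ref 5 -> FAULT, frames=[3,5,-,-] (faults so far: 2)
  step 2: ref 1 -> FAULT, frames=[3,5,1,-] (faults so far: 3)
  step 3: ref 4 -> FAULT, frames=[3,5,1,4] (faults so far: 4)
  step 4: ref 4 -> HIT, frames=[3,5,1,4] (faults so far: 4)
  step 5: ref 1 -> HIT, frames=[3,5,1,4] (faults so far: 4)
  step 6: ref 2 -> FAULT, evict 4, frames=[3,5,1,2] (faults so far: 5)
  step 7: ref 1 -> HIT, frames=[3,5,1,2] (faults so far: 5)
  step 8: ref 2 -> HIT, frames=[3,5,1,2] (faults so far: 5)
  step 9: ref 2 -> HIT, frames=[3,5,1,2] (faults so far: 5)
  step 10: ref 2 -> HIT, frames=[3,5,1,2] (faults so far: 5)
  step 11: ref 3 -> HIT, frames=[3,5,1,2] (faults so far: 5)
  step 12: ref 2 -> HIT, frames=[3,5,1,2] (faults so far: 5)
  step 13: ref 3 -> HIT, frames=[3,5,1,2] (faults so far: 5)
  step 14: ref 3 -> HIT, frames=[3,5,1,2] (faults so far: 5)
  Optimal total faults: 5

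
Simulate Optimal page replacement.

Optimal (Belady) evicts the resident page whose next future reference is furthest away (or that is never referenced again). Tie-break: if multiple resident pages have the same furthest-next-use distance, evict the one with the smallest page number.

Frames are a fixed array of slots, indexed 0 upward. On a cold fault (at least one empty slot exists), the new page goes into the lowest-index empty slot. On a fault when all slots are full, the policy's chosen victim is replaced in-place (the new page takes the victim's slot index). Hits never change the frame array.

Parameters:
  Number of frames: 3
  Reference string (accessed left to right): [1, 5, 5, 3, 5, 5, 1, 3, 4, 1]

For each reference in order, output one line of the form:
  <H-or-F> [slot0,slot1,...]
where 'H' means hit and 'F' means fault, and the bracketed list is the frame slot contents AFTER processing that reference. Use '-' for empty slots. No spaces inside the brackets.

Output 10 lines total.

F [1,-,-]
F [1,5,-]
H [1,5,-]
F [1,5,3]
H [1,5,3]
H [1,5,3]
H [1,5,3]
H [1,5,3]
F [1,5,4]
H [1,5,4]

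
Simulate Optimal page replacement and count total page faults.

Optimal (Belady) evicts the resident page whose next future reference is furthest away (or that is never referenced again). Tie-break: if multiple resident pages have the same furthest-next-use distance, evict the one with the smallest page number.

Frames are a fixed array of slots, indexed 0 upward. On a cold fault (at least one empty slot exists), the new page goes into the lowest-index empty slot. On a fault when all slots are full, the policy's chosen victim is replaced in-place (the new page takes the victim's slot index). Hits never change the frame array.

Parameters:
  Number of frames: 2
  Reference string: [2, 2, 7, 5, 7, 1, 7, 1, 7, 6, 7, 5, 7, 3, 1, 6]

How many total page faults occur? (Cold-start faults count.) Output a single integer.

Answer: 9

Derivation:
Step 0: ref 2 → FAULT, frames=[2,-]
Step 1: ref 2 → HIT, frames=[2,-]
Step 2: ref 7 → FAULT, frames=[2,7]
Step 3: ref 5 → FAULT (evict 2), frames=[5,7]
Step 4: ref 7 → HIT, frames=[5,7]
Step 5: ref 1 → FAULT (evict 5), frames=[1,7]
Step 6: ref 7 → HIT, frames=[1,7]
Step 7: ref 1 → HIT, frames=[1,7]
Step 8: ref 7 → HIT, frames=[1,7]
Step 9: ref 6 → FAULT (evict 1), frames=[6,7]
Step 10: ref 7 → HIT, frames=[6,7]
Step 11: ref 5 → FAULT (evict 6), frames=[5,7]
Step 12: ref 7 → HIT, frames=[5,7]
Step 13: ref 3 → FAULT (evict 5), frames=[3,7]
Step 14: ref 1 → FAULT (evict 3), frames=[1,7]
Step 15: ref 6 → FAULT (evict 1), frames=[6,7]
Total faults: 9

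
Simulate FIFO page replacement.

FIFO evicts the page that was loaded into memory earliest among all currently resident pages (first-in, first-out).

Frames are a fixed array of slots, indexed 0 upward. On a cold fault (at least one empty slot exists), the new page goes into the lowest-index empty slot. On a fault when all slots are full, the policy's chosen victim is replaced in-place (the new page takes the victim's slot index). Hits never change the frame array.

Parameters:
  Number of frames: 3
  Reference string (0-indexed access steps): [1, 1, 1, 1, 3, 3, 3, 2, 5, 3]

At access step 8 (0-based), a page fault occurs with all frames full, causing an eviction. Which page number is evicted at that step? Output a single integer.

Step 0: ref 1 -> FAULT, frames=[1,-,-]
Step 1: ref 1 -> HIT, frames=[1,-,-]
Step 2: ref 1 -> HIT, frames=[1,-,-]
Step 3: ref 1 -> HIT, frames=[1,-,-]
Step 4: ref 3 -> FAULT, frames=[1,3,-]
Step 5: ref 3 -> HIT, frames=[1,3,-]
Step 6: ref 3 -> HIT, frames=[1,3,-]
Step 7: ref 2 -> FAULT, frames=[1,3,2]
Step 8: ref 5 -> FAULT, evict 1, frames=[5,3,2]
At step 8: evicted page 1

Answer: 1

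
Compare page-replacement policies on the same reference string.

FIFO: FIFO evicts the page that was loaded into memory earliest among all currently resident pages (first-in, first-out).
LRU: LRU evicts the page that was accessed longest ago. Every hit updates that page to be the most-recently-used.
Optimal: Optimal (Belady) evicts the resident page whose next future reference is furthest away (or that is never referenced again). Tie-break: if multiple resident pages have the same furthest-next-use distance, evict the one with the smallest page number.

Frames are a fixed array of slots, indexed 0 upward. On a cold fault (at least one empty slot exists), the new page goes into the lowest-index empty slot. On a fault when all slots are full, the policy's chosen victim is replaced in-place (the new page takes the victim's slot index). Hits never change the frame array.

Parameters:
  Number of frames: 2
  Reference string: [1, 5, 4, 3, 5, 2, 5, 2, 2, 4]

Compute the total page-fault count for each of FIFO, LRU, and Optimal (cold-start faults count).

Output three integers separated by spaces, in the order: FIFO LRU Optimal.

--- FIFO ---
  step 0: ref 1 -> FAULT, frames=[1,-] (faults so far: 1)
  step 1: ref 5 -> FAULT, frames=[1,5] (faults so far: 2)
  step 2: ref 4 -> FAULT, evict 1, frames=[4,5] (faults so far: 3)
  step 3: ref 3 -> FAULT, evict 5, frames=[4,3] (faults so far: 4)
  step 4: ref 5 -> FAULT, evict 4, frames=[5,3] (faults so far: 5)
  step 5: ref 2 -> FAULT, evict 3, frames=[5,2] (faults so far: 6)
  step 6: ref 5 -> HIT, frames=[5,2] (faults so far: 6)
  step 7: ref 2 -> HIT, frames=[5,2] (faults so far: 6)
  step 8: ref 2 -> HIT, frames=[5,2] (faults so far: 6)
  step 9: ref 4 -> FAULT, evict 5, frames=[4,2] (faults so far: 7)
  FIFO total faults: 7
--- LRU ---
  step 0: ref 1 -> FAULT, frames=[1,-] (faults so far: 1)
  step 1: ref 5 -> FAULT, frames=[1,5] (faults so far: 2)
  step 2: ref 4 -> FAULT, evict 1, frames=[4,5] (faults so far: 3)
  step 3: ref 3 -> FAULT, evict 5, frames=[4,3] (faults so far: 4)
  step 4: ref 5 -> FAULT, evict 4, frames=[5,3] (faults so far: 5)
  step 5: ref 2 -> FAULT, evict 3, frames=[5,2] (faults so far: 6)
  step 6: ref 5 -> HIT, frames=[5,2] (faults so far: 6)
  step 7: ref 2 -> HIT, frames=[5,2] (faults so far: 6)
  step 8: ref 2 -> HIT, frames=[5,2] (faults so far: 6)
  step 9: ref 4 -> FAULT, evict 5, frames=[4,2] (faults so far: 7)
  LRU total faults: 7
--- Optimal ---
  step 0: ref 1 -> FAULT, frames=[1,-] (faults so far: 1)
  step 1: ref 5 -> FAULT, frames=[1,5] (faults so far: 2)
  step 2: ref 4 -> FAULT, evict 1, frames=[4,5] (faults so far: 3)
  step 3: ref 3 -> FAULT, evict 4, frames=[3,5] (faults so far: 4)
  step 4: ref 5 -> HIT, frames=[3,5] (faults so far: 4)
  step 5: ref 2 -> FAULT, evict 3, frames=[2,5] (faults so far: 5)
  step 6: ref 5 -> HIT, frames=[2,5] (faults so far: 5)
  step 7: ref 2 -> HIT, frames=[2,5] (faults so far: 5)
  step 8: ref 2 -> HIT, frames=[2,5] (faults so far: 5)
  step 9: ref 4 -> FAULT, evict 2, frames=[4,5] (faults so far: 6)
  Optimal total faults: 6

Answer: 7 7 6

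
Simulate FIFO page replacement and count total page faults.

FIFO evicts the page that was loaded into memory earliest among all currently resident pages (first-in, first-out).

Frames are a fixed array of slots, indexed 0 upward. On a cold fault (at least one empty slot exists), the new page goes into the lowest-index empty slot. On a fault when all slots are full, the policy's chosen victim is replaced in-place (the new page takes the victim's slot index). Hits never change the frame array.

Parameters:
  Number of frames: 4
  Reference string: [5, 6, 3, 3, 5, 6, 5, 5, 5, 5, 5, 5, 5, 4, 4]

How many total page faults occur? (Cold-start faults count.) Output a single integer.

Answer: 4

Derivation:
Step 0: ref 5 → FAULT, frames=[5,-,-,-]
Step 1: ref 6 → FAULT, frames=[5,6,-,-]
Step 2: ref 3 → FAULT, frames=[5,6,3,-]
Step 3: ref 3 → HIT, frames=[5,6,3,-]
Step 4: ref 5 → HIT, frames=[5,6,3,-]
Step 5: ref 6 → HIT, frames=[5,6,3,-]
Step 6: ref 5 → HIT, frames=[5,6,3,-]
Step 7: ref 5 → HIT, frames=[5,6,3,-]
Step 8: ref 5 → HIT, frames=[5,6,3,-]
Step 9: ref 5 → HIT, frames=[5,6,3,-]
Step 10: ref 5 → HIT, frames=[5,6,3,-]
Step 11: ref 5 → HIT, frames=[5,6,3,-]
Step 12: ref 5 → HIT, frames=[5,6,3,-]
Step 13: ref 4 → FAULT, frames=[5,6,3,4]
Step 14: ref 4 → HIT, frames=[5,6,3,4]
Total faults: 4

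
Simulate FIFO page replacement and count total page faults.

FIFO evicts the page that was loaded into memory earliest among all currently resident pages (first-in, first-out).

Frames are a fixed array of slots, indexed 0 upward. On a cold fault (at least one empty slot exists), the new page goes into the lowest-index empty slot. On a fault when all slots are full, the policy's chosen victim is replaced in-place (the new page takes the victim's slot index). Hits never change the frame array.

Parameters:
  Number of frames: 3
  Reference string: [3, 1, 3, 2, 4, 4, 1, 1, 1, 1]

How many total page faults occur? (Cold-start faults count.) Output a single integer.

Step 0: ref 3 → FAULT, frames=[3,-,-]
Step 1: ref 1 → FAULT, frames=[3,1,-]
Step 2: ref 3 → HIT, frames=[3,1,-]
Step 3: ref 2 → FAULT, frames=[3,1,2]
Step 4: ref 4 → FAULT (evict 3), frames=[4,1,2]
Step 5: ref 4 → HIT, frames=[4,1,2]
Step 6: ref 1 → HIT, frames=[4,1,2]
Step 7: ref 1 → HIT, frames=[4,1,2]
Step 8: ref 1 → HIT, frames=[4,1,2]
Step 9: ref 1 → HIT, frames=[4,1,2]
Total faults: 4

Answer: 4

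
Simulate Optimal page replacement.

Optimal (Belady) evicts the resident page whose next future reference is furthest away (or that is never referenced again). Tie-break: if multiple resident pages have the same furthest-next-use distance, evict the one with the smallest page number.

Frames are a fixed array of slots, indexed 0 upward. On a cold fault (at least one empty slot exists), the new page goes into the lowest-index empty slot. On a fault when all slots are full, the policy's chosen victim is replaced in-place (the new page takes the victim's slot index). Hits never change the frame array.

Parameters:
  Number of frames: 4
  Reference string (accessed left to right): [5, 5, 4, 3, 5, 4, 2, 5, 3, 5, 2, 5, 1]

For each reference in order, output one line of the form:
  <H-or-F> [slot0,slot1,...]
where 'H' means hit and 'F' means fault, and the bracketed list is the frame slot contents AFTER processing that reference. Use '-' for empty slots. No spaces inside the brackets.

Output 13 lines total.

F [5,-,-,-]
H [5,-,-,-]
F [5,4,-,-]
F [5,4,3,-]
H [5,4,3,-]
H [5,4,3,-]
F [5,4,3,2]
H [5,4,3,2]
H [5,4,3,2]
H [5,4,3,2]
H [5,4,3,2]
H [5,4,3,2]
F [5,4,3,1]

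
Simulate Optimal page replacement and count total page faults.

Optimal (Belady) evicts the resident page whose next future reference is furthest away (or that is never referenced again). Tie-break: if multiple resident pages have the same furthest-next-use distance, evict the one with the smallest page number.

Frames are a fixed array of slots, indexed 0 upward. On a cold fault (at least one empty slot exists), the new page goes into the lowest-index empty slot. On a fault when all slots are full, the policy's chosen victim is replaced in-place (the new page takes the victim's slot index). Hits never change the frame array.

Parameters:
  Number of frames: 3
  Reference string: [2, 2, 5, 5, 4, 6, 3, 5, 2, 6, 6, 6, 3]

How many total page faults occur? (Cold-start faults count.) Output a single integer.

Step 0: ref 2 → FAULT, frames=[2,-,-]
Step 1: ref 2 → HIT, frames=[2,-,-]
Step 2: ref 5 → FAULT, frames=[2,5,-]
Step 3: ref 5 → HIT, frames=[2,5,-]
Step 4: ref 4 → FAULT, frames=[2,5,4]
Step 5: ref 6 → FAULT (evict 4), frames=[2,5,6]
Step 6: ref 3 → FAULT (evict 6), frames=[2,5,3]
Step 7: ref 5 → HIT, frames=[2,5,3]
Step 8: ref 2 → HIT, frames=[2,5,3]
Step 9: ref 6 → FAULT (evict 2), frames=[6,5,3]
Step 10: ref 6 → HIT, frames=[6,5,3]
Step 11: ref 6 → HIT, frames=[6,5,3]
Step 12: ref 3 → HIT, frames=[6,5,3]
Total faults: 6

Answer: 6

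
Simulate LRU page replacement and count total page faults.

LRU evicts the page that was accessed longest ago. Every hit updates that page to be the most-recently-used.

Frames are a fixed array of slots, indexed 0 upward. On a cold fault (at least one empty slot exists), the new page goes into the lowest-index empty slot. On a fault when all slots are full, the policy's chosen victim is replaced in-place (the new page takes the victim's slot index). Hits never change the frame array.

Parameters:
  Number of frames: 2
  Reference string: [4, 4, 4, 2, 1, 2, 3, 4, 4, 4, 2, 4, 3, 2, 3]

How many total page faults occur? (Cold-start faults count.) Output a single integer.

Answer: 8

Derivation:
Step 0: ref 4 → FAULT, frames=[4,-]
Step 1: ref 4 → HIT, frames=[4,-]
Step 2: ref 4 → HIT, frames=[4,-]
Step 3: ref 2 → FAULT, frames=[4,2]
Step 4: ref 1 → FAULT (evict 4), frames=[1,2]
Step 5: ref 2 → HIT, frames=[1,2]
Step 6: ref 3 → FAULT (evict 1), frames=[3,2]
Step 7: ref 4 → FAULT (evict 2), frames=[3,4]
Step 8: ref 4 → HIT, frames=[3,4]
Step 9: ref 4 → HIT, frames=[3,4]
Step 10: ref 2 → FAULT (evict 3), frames=[2,4]
Step 11: ref 4 → HIT, frames=[2,4]
Step 12: ref 3 → FAULT (evict 2), frames=[3,4]
Step 13: ref 2 → FAULT (evict 4), frames=[3,2]
Step 14: ref 3 → HIT, frames=[3,2]
Total faults: 8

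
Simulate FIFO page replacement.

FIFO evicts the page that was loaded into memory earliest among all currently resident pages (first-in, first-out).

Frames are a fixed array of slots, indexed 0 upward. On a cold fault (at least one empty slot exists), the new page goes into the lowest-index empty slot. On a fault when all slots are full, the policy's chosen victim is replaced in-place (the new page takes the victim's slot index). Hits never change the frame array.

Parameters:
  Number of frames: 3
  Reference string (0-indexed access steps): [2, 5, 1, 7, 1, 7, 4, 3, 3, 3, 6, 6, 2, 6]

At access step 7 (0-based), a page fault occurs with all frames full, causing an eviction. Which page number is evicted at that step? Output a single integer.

Answer: 1

Derivation:
Step 0: ref 2 -> FAULT, frames=[2,-,-]
Step 1: ref 5 -> FAULT, frames=[2,5,-]
Step 2: ref 1 -> FAULT, frames=[2,5,1]
Step 3: ref 7 -> FAULT, evict 2, frames=[7,5,1]
Step 4: ref 1 -> HIT, frames=[7,5,1]
Step 5: ref 7 -> HIT, frames=[7,5,1]
Step 6: ref 4 -> FAULT, evict 5, frames=[7,4,1]
Step 7: ref 3 -> FAULT, evict 1, frames=[7,4,3]
At step 7: evicted page 1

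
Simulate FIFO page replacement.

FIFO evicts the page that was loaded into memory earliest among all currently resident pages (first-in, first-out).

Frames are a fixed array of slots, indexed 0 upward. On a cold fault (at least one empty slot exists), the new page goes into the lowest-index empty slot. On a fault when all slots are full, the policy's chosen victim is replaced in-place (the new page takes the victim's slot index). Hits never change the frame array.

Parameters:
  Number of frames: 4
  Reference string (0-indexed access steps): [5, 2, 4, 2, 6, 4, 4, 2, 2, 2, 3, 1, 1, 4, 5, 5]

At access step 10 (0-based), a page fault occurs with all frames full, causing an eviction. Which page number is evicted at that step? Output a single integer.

Step 0: ref 5 -> FAULT, frames=[5,-,-,-]
Step 1: ref 2 -> FAULT, frames=[5,2,-,-]
Step 2: ref 4 -> FAULT, frames=[5,2,4,-]
Step 3: ref 2 -> HIT, frames=[5,2,4,-]
Step 4: ref 6 -> FAULT, frames=[5,2,4,6]
Step 5: ref 4 -> HIT, frames=[5,2,4,6]
Step 6: ref 4 -> HIT, frames=[5,2,4,6]
Step 7: ref 2 -> HIT, frames=[5,2,4,6]
Step 8: ref 2 -> HIT, frames=[5,2,4,6]
Step 9: ref 2 -> HIT, frames=[5,2,4,6]
Step 10: ref 3 -> FAULT, evict 5, frames=[3,2,4,6]
At step 10: evicted page 5

Answer: 5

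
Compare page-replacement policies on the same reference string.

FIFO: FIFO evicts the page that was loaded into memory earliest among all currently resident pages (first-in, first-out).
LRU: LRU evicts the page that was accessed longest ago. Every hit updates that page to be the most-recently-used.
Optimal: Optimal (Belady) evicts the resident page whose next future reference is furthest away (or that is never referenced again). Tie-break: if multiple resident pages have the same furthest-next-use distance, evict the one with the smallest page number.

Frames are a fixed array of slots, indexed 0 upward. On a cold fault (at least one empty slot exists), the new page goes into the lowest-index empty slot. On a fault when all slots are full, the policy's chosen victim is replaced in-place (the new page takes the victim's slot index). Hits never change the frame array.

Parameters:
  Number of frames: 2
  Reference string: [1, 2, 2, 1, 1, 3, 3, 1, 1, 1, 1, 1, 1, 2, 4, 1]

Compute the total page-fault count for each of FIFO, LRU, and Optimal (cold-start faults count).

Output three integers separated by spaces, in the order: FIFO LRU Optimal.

Answer: 7 6 5

Derivation:
--- FIFO ---
  step 0: ref 1 -> FAULT, frames=[1,-] (faults so far: 1)
  step 1: ref 2 -> FAULT, frames=[1,2] (faults so far: 2)
  step 2: ref 2 -> HIT, frames=[1,2] (faults so far: 2)
  step 3: ref 1 -> HIT, frames=[1,2] (faults so far: 2)
  step 4: ref 1 -> HIT, frames=[1,2] (faults so far: 2)
  step 5: ref 3 -> FAULT, evict 1, frames=[3,2] (faults so far: 3)
  step 6: ref 3 -> HIT, frames=[3,2] (faults so far: 3)
  step 7: ref 1 -> FAULT, evict 2, frames=[3,1] (faults so far: 4)
  step 8: ref 1 -> HIT, frames=[3,1] (faults so far: 4)
  step 9: ref 1 -> HIT, frames=[3,1] (faults so far: 4)
  step 10: ref 1 -> HIT, frames=[3,1] (faults so far: 4)
  step 11: ref 1 -> HIT, frames=[3,1] (faults so far: 4)
  step 12: ref 1 -> HIT, frames=[3,1] (faults so far: 4)
  step 13: ref 2 -> FAULT, evict 3, frames=[2,1] (faults so far: 5)
  step 14: ref 4 -> FAULT, evict 1, frames=[2,4] (faults so far: 6)
  step 15: ref 1 -> FAULT, evict 2, frames=[1,4] (faults so far: 7)
  FIFO total faults: 7
--- LRU ---
  step 0: ref 1 -> FAULT, frames=[1,-] (faults so far: 1)
  step 1: ref 2 -> FAULT, frames=[1,2] (faults so far: 2)
  step 2: ref 2 -> HIT, frames=[1,2] (faults so far: 2)
  step 3: ref 1 -> HIT, frames=[1,2] (faults so far: 2)
  step 4: ref 1 -> HIT, frames=[1,2] (faults so far: 2)
  step 5: ref 3 -> FAULT, evict 2, frames=[1,3] (faults so far: 3)
  step 6: ref 3 -> HIT, frames=[1,3] (faults so far: 3)
  step 7: ref 1 -> HIT, frames=[1,3] (faults so far: 3)
  step 8: ref 1 -> HIT, frames=[1,3] (faults so far: 3)
  step 9: ref 1 -> HIT, frames=[1,3] (faults so far: 3)
  step 10: ref 1 -> HIT, frames=[1,3] (faults so far: 3)
  step 11: ref 1 -> HIT, frames=[1,3] (faults so far: 3)
  step 12: ref 1 -> HIT, frames=[1,3] (faults so far: 3)
  step 13: ref 2 -> FAULT, evict 3, frames=[1,2] (faults so far: 4)
  step 14: ref 4 -> FAULT, evict 1, frames=[4,2] (faults so far: 5)
  step 15: ref 1 -> FAULT, evict 2, frames=[4,1] (faults so far: 6)
  LRU total faults: 6
--- Optimal ---
  step 0: ref 1 -> FAULT, frames=[1,-] (faults so far: 1)
  step 1: ref 2 -> FAULT, frames=[1,2] (faults so far: 2)
  step 2: ref 2 -> HIT, frames=[1,2] (faults so far: 2)
  step 3: ref 1 -> HIT, frames=[1,2] (faults so far: 2)
  step 4: ref 1 -> HIT, frames=[1,2] (faults so far: 2)
  step 5: ref 3 -> FAULT, evict 2, frames=[1,3] (faults so far: 3)
  step 6: ref 3 -> HIT, frames=[1,3] (faults so far: 3)
  step 7: ref 1 -> HIT, frames=[1,3] (faults so far: 3)
  step 8: ref 1 -> HIT, frames=[1,3] (faults so far: 3)
  step 9: ref 1 -> HIT, frames=[1,3] (faults so far: 3)
  step 10: ref 1 -> HIT, frames=[1,3] (faults so far: 3)
  step 11: ref 1 -> HIT, frames=[1,3] (faults so far: 3)
  step 12: ref 1 -> HIT, frames=[1,3] (faults so far: 3)
  step 13: ref 2 -> FAULT, evict 3, frames=[1,2] (faults so far: 4)
  step 14: ref 4 -> FAULT, evict 2, frames=[1,4] (faults so far: 5)
  step 15: ref 1 -> HIT, frames=[1,4] (faults so far: 5)
  Optimal total faults: 5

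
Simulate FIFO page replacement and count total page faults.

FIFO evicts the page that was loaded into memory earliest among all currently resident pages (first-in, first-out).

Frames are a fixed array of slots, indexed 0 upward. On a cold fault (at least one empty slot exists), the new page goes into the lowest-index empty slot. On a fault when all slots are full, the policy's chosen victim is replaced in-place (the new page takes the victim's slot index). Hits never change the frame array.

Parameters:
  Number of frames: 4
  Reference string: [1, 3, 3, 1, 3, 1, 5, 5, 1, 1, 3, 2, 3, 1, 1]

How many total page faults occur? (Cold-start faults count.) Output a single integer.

Answer: 4

Derivation:
Step 0: ref 1 → FAULT, frames=[1,-,-,-]
Step 1: ref 3 → FAULT, frames=[1,3,-,-]
Step 2: ref 3 → HIT, frames=[1,3,-,-]
Step 3: ref 1 → HIT, frames=[1,3,-,-]
Step 4: ref 3 → HIT, frames=[1,3,-,-]
Step 5: ref 1 → HIT, frames=[1,3,-,-]
Step 6: ref 5 → FAULT, frames=[1,3,5,-]
Step 7: ref 5 → HIT, frames=[1,3,5,-]
Step 8: ref 1 → HIT, frames=[1,3,5,-]
Step 9: ref 1 → HIT, frames=[1,3,5,-]
Step 10: ref 3 → HIT, frames=[1,3,5,-]
Step 11: ref 2 → FAULT, frames=[1,3,5,2]
Step 12: ref 3 → HIT, frames=[1,3,5,2]
Step 13: ref 1 → HIT, frames=[1,3,5,2]
Step 14: ref 1 → HIT, frames=[1,3,5,2]
Total faults: 4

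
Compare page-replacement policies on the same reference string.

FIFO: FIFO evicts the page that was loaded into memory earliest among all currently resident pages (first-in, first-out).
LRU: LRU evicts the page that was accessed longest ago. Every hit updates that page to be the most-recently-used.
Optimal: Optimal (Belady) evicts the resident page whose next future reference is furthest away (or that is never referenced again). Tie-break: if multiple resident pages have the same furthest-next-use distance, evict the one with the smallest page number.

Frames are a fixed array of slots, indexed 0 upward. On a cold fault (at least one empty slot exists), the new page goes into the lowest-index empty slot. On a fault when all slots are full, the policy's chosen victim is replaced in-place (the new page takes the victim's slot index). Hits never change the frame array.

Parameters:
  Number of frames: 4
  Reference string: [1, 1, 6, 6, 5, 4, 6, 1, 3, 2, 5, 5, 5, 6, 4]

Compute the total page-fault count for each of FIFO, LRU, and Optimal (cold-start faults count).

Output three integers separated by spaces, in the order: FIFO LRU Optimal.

Answer: 7 9 6

Derivation:
--- FIFO ---
  step 0: ref 1 -> FAULT, frames=[1,-,-,-] (faults so far: 1)
  step 1: ref 1 -> HIT, frames=[1,-,-,-] (faults so far: 1)
  step 2: ref 6 -> FAULT, frames=[1,6,-,-] (faults so far: 2)
  step 3: ref 6 -> HIT, frames=[1,6,-,-] (faults so far: 2)
  step 4: ref 5 -> FAULT, frames=[1,6,5,-] (faults so far: 3)
  step 5: ref 4 -> FAULT, frames=[1,6,5,4] (faults so far: 4)
  step 6: ref 6 -> HIT, frames=[1,6,5,4] (faults so far: 4)
  step 7: ref 1 -> HIT, frames=[1,6,5,4] (faults so far: 4)
  step 8: ref 3 -> FAULT, evict 1, frames=[3,6,5,4] (faults so far: 5)
  step 9: ref 2 -> FAULT, evict 6, frames=[3,2,5,4] (faults so far: 6)
  step 10: ref 5 -> HIT, frames=[3,2,5,4] (faults so far: 6)
  step 11: ref 5 -> HIT, frames=[3,2,5,4] (faults so far: 6)
  step 12: ref 5 -> HIT, frames=[3,2,5,4] (faults so far: 6)
  step 13: ref 6 -> FAULT, evict 5, frames=[3,2,6,4] (faults so far: 7)
  step 14: ref 4 -> HIT, frames=[3,2,6,4] (faults so far: 7)
  FIFO total faults: 7
--- LRU ---
  step 0: ref 1 -> FAULT, frames=[1,-,-,-] (faults so far: 1)
  step 1: ref 1 -> HIT, frames=[1,-,-,-] (faults so far: 1)
  step 2: ref 6 -> FAULT, frames=[1,6,-,-] (faults so far: 2)
  step 3: ref 6 -> HIT, frames=[1,6,-,-] (faults so far: 2)
  step 4: ref 5 -> FAULT, frames=[1,6,5,-] (faults so far: 3)
  step 5: ref 4 -> FAULT, frames=[1,6,5,4] (faults so far: 4)
  step 6: ref 6 -> HIT, frames=[1,6,5,4] (faults so far: 4)
  step 7: ref 1 -> HIT, frames=[1,6,5,4] (faults so far: 4)
  step 8: ref 3 -> FAULT, evict 5, frames=[1,6,3,4] (faults so far: 5)
  step 9: ref 2 -> FAULT, evict 4, frames=[1,6,3,2] (faults so far: 6)
  step 10: ref 5 -> FAULT, evict 6, frames=[1,5,3,2] (faults so far: 7)
  step 11: ref 5 -> HIT, frames=[1,5,3,2] (faults so far: 7)
  step 12: ref 5 -> HIT, frames=[1,5,3,2] (faults so far: 7)
  step 13: ref 6 -> FAULT, evict 1, frames=[6,5,3,2] (faults so far: 8)
  step 14: ref 4 -> FAULT, evict 3, frames=[6,5,4,2] (faults so far: 9)
  LRU total faults: 9
--- Optimal ---
  step 0: ref 1 -> FAULT, frames=[1,-,-,-] (faults so far: 1)
  step 1: ref 1 -> HIT, frames=[1,-,-,-] (faults so far: 1)
  step 2: ref 6 -> FAULT, frames=[1,6,-,-] (faults so far: 2)
  step 3: ref 6 -> HIT, frames=[1,6,-,-] (faults so far: 2)
  step 4: ref 5 -> FAULT, frames=[1,6,5,-] (faults so far: 3)
  step 5: ref 4 -> FAULT, frames=[1,6,5,4] (faults so far: 4)
  step 6: ref 6 -> HIT, frames=[1,6,5,4] (faults so far: 4)
  step 7: ref 1 -> HIT, frames=[1,6,5,4] (faults so far: 4)
  step 8: ref 3 -> FAULT, evict 1, frames=[3,6,5,4] (faults so far: 5)
  step 9: ref 2 -> FAULT, evict 3, frames=[2,6,5,4] (faults so far: 6)
  step 10: ref 5 -> HIT, frames=[2,6,5,4] (faults so far: 6)
  step 11: ref 5 -> HIT, frames=[2,6,5,4] (faults so far: 6)
  step 12: ref 5 -> HIT, frames=[2,6,5,4] (faults so far: 6)
  step 13: ref 6 -> HIT, frames=[2,6,5,4] (faults so far: 6)
  step 14: ref 4 -> HIT, frames=[2,6,5,4] (faults so far: 6)
  Optimal total faults: 6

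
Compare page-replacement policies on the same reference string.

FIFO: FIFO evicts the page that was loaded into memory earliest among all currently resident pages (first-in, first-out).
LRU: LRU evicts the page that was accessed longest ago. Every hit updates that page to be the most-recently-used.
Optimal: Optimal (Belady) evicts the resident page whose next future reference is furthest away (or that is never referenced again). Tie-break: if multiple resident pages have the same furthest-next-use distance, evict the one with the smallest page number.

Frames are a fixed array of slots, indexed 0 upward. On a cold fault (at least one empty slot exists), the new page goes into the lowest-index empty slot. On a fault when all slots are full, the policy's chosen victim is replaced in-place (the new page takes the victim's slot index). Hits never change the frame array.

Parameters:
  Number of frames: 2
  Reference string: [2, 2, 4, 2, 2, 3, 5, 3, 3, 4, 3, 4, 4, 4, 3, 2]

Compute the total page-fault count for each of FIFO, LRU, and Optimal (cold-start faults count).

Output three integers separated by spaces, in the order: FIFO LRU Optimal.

Answer: 7 6 6

Derivation:
--- FIFO ---
  step 0: ref 2 -> FAULT, frames=[2,-] (faults so far: 1)
  step 1: ref 2 -> HIT, frames=[2,-] (faults so far: 1)
  step 2: ref 4 -> FAULT, frames=[2,4] (faults so far: 2)
  step 3: ref 2 -> HIT, frames=[2,4] (faults so far: 2)
  step 4: ref 2 -> HIT, frames=[2,4] (faults so far: 2)
  step 5: ref 3 -> FAULT, evict 2, frames=[3,4] (faults so far: 3)
  step 6: ref 5 -> FAULT, evict 4, frames=[3,5] (faults so far: 4)
  step 7: ref 3 -> HIT, frames=[3,5] (faults so far: 4)
  step 8: ref 3 -> HIT, frames=[3,5] (faults so far: 4)
  step 9: ref 4 -> FAULT, evict 3, frames=[4,5] (faults so far: 5)
  step 10: ref 3 -> FAULT, evict 5, frames=[4,3] (faults so far: 6)
  step 11: ref 4 -> HIT, frames=[4,3] (faults so far: 6)
  step 12: ref 4 -> HIT, frames=[4,3] (faults so far: 6)
  step 13: ref 4 -> HIT, frames=[4,3] (faults so far: 6)
  step 14: ref 3 -> HIT, frames=[4,3] (faults so far: 6)
  step 15: ref 2 -> FAULT, evict 4, frames=[2,3] (faults so far: 7)
  FIFO total faults: 7
--- LRU ---
  step 0: ref 2 -> FAULT, frames=[2,-] (faults so far: 1)
  step 1: ref 2 -> HIT, frames=[2,-] (faults so far: 1)
  step 2: ref 4 -> FAULT, frames=[2,4] (faults so far: 2)
  step 3: ref 2 -> HIT, frames=[2,4] (faults so far: 2)
  step 4: ref 2 -> HIT, frames=[2,4] (faults so far: 2)
  step 5: ref 3 -> FAULT, evict 4, frames=[2,3] (faults so far: 3)
  step 6: ref 5 -> FAULT, evict 2, frames=[5,3] (faults so far: 4)
  step 7: ref 3 -> HIT, frames=[5,3] (faults so far: 4)
  step 8: ref 3 -> HIT, frames=[5,3] (faults so far: 4)
  step 9: ref 4 -> FAULT, evict 5, frames=[4,3] (faults so far: 5)
  step 10: ref 3 -> HIT, frames=[4,3] (faults so far: 5)
  step 11: ref 4 -> HIT, frames=[4,3] (faults so far: 5)
  step 12: ref 4 -> HIT, frames=[4,3] (faults so far: 5)
  step 13: ref 4 -> HIT, frames=[4,3] (faults so far: 5)
  step 14: ref 3 -> HIT, frames=[4,3] (faults so far: 5)
  step 15: ref 2 -> FAULT, evict 4, frames=[2,3] (faults so far: 6)
  LRU total faults: 6
--- Optimal ---
  step 0: ref 2 -> FAULT, frames=[2,-] (faults so far: 1)
  step 1: ref 2 -> HIT, frames=[2,-] (faults so far: 1)
  step 2: ref 4 -> FAULT, frames=[2,4] (faults so far: 2)
  step 3: ref 2 -> HIT, frames=[2,4] (faults so far: 2)
  step 4: ref 2 -> HIT, frames=[2,4] (faults so far: 2)
  step 5: ref 3 -> FAULT, evict 2, frames=[3,4] (faults so far: 3)
  step 6: ref 5 -> FAULT, evict 4, frames=[3,5] (faults so far: 4)
  step 7: ref 3 -> HIT, frames=[3,5] (faults so far: 4)
  step 8: ref 3 -> HIT, frames=[3,5] (faults so far: 4)
  step 9: ref 4 -> FAULT, evict 5, frames=[3,4] (faults so far: 5)
  step 10: ref 3 -> HIT, frames=[3,4] (faults so far: 5)
  step 11: ref 4 -> HIT, frames=[3,4] (faults so far: 5)
  step 12: ref 4 -> HIT, frames=[3,4] (faults so far: 5)
  step 13: ref 4 -> HIT, frames=[3,4] (faults so far: 5)
  step 14: ref 3 -> HIT, frames=[3,4] (faults so far: 5)
  step 15: ref 2 -> FAULT, evict 3, frames=[2,4] (faults so far: 6)
  Optimal total faults: 6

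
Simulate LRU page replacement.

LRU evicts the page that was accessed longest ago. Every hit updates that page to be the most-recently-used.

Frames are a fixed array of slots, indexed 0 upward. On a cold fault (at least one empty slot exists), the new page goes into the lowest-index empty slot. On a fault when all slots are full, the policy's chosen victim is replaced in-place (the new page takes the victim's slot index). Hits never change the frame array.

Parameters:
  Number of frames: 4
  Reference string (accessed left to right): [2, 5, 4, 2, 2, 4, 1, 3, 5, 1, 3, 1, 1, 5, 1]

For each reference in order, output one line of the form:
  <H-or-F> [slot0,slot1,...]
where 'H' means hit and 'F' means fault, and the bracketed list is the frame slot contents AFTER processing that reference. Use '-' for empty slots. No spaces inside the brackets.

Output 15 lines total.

F [2,-,-,-]
F [2,5,-,-]
F [2,5,4,-]
H [2,5,4,-]
H [2,5,4,-]
H [2,5,4,-]
F [2,5,4,1]
F [2,3,4,1]
F [5,3,4,1]
H [5,3,4,1]
H [5,3,4,1]
H [5,3,4,1]
H [5,3,4,1]
H [5,3,4,1]
H [5,3,4,1]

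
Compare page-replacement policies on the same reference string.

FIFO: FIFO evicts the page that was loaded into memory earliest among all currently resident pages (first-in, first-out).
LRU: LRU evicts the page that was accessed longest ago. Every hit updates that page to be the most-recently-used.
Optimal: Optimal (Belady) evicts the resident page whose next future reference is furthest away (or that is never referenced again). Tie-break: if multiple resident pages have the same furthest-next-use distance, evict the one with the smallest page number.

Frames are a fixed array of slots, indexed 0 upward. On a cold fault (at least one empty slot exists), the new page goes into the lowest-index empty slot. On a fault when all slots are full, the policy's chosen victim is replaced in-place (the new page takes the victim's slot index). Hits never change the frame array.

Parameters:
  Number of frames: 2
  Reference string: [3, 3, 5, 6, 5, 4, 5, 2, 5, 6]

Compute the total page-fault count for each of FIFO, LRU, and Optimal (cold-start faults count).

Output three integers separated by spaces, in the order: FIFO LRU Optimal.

--- FIFO ---
  step 0: ref 3 -> FAULT, frames=[3,-] (faults so far: 1)
  step 1: ref 3 -> HIT, frames=[3,-] (faults so far: 1)
  step 2: ref 5 -> FAULT, frames=[3,5] (faults so far: 2)
  step 3: ref 6 -> FAULT, evict 3, frames=[6,5] (faults so far: 3)
  step 4: ref 5 -> HIT, frames=[6,5] (faults so far: 3)
  step 5: ref 4 -> FAULT, evict 5, frames=[6,4] (faults so far: 4)
  step 6: ref 5 -> FAULT, evict 6, frames=[5,4] (faults so far: 5)
  step 7: ref 2 -> FAULT, evict 4, frames=[5,2] (faults so far: 6)
  step 8: ref 5 -> HIT, frames=[5,2] (faults so far: 6)
  step 9: ref 6 -> FAULT, evict 5, frames=[6,2] (faults so far: 7)
  FIFO total faults: 7
--- LRU ---
  step 0: ref 3 -> FAULT, frames=[3,-] (faults so far: 1)
  step 1: ref 3 -> HIT, frames=[3,-] (faults so far: 1)
  step 2: ref 5 -> FAULT, frames=[3,5] (faults so far: 2)
  step 3: ref 6 -> FAULT, evict 3, frames=[6,5] (faults so far: 3)
  step 4: ref 5 -> HIT, frames=[6,5] (faults so far: 3)
  step 5: ref 4 -> FAULT, evict 6, frames=[4,5] (faults so far: 4)
  step 6: ref 5 -> HIT, frames=[4,5] (faults so far: 4)
  step 7: ref 2 -> FAULT, evict 4, frames=[2,5] (faults so far: 5)
  step 8: ref 5 -> HIT, frames=[2,5] (faults so far: 5)
  step 9: ref 6 -> FAULT, evict 2, frames=[6,5] (faults so far: 6)
  LRU total faults: 6
--- Optimal ---
  step 0: ref 3 -> FAULT, frames=[3,-] (faults so far: 1)
  step 1: ref 3 -> HIT, frames=[3,-] (faults so far: 1)
  step 2: ref 5 -> FAULT, frames=[3,5] (faults so far: 2)
  step 3: ref 6 -> FAULT, evict 3, frames=[6,5] (faults so far: 3)
  step 4: ref 5 -> HIT, frames=[6,5] (faults so far: 3)
  step 5: ref 4 -> FAULT, evict 6, frames=[4,5] (faults so far: 4)
  step 6: ref 5 -> HIT, frames=[4,5] (faults so far: 4)
  step 7: ref 2 -> FAULT, evict 4, frames=[2,5] (faults so far: 5)
  step 8: ref 5 -> HIT, frames=[2,5] (faults so far: 5)
  step 9: ref 6 -> FAULT, evict 2, frames=[6,5] (faults so far: 6)
  Optimal total faults: 6

Answer: 7 6 6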